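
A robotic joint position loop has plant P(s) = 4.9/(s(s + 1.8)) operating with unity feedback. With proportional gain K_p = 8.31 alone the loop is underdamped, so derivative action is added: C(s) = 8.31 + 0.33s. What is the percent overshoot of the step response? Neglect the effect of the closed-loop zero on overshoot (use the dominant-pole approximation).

Forward path: (8.31 + 0.33s)·4.9/(s(s+1.8)). The closed-loop characteristic equation is s² + (1.8 + 4.9·0.33)s + 4.9·8.31 = 0.
That is s² + 3.417s + 40.72 = 0, so ω_n = 6.381 rad/s and ζ = 3.417/(2·6.381) = 0.2677.
%OS = 100·exp(−πζ/√(1−ζ²)) = 41.8%.

41.8%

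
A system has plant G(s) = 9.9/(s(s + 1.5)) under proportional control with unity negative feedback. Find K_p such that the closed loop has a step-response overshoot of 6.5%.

From %OS = 100·exp(−πζ/√(1−ζ²)) = 6.5%, ζ = −ln(0.065)/√(π²+ln²(0.065)) = 0.6564.
Characteristic equation s² + 1.5s + 9.9K_p = 0 gives ζ = 1.5/(2√(9.9K_p)).
Setting ζ = 0.6564: √(9.9K_p) = 1.5/(2·0.6564) = 1.143, so K_p = 1.306/9.9 = 0.132.

K_p = 0.132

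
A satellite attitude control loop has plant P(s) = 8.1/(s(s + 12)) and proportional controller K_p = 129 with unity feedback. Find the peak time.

T_p = 0.0989 s

From 1 + K_pP(s) = 0: s² + 12s + 1045 = 0 ⇒ ω_n = 32.32, ζ = 0.1856.
Damped frequency ω_d = ω_n√(1−ζ²) = 31.76 rad/s, so peak time T_p = π/ω_d = 0.0989 s.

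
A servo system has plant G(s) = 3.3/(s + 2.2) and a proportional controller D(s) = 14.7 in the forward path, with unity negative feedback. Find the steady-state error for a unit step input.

0.0434

The loop is type 0. Static position error constant K_pos = D(0)·G(0) = 14.7·1.5 = 22.05.
Steady-state error to a unit step: e_ss = 1/(1+K_pos) = 1/23.05 = 0.0434.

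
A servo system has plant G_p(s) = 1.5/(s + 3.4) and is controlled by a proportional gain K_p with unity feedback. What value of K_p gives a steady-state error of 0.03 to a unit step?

K_p = 73.3

Steady-state error for a unit step on this type-0 loop is 1/(1 + K_p·G_p(0)).
G_p(0) = 0.4412. Require 1/(1 + K_p·0.4412) = 0.03, so 1 + 0.4412·K_p = 33.33.
K_p = (33.33 − 1)/0.4412 = 73.3.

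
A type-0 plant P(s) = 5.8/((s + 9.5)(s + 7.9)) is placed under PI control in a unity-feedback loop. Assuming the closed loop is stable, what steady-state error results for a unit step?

The PI controller's integrator makes the forward path type 1, so e_ss to a step is zero.

0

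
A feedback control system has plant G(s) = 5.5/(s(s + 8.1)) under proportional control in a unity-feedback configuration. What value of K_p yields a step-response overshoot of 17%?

From %OS = 100·exp(−πζ/√(1−ζ²)) = 17%, ζ = −ln(0.17)/√(π²+ln²(0.17)) = 0.4913.
Characteristic equation s² + 8.1s + 5.5K_p = 0 gives ζ = 8.1/(2√(5.5K_p)).
Setting ζ = 0.4913: √(5.5K_p) = 8.1/(2·0.4913) = 8.244, so K_p = 67.96/5.5 = 12.4.

K_p = 12.4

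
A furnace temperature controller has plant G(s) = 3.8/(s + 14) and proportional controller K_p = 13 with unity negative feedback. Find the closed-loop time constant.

τ = 0.0158 s

Closed-loop transfer function: T(s) = K_p·G(s)/(1 + K_p·G(s)) = 49.4/(s + 14 + 49.4) = 49.4/(s + 63.4).
Time constant τ = 1/63.4 = 0.0158 s.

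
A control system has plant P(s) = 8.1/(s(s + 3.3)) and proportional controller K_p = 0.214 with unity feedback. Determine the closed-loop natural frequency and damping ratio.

ω_n = 1.32 rad/s, ζ = 1.25

1 + K_p·P(s) = 0 gives s² + 3.3s + 1.733 = 0.
So ω_n² = 1.733 ⇒ ω_n = 1.317 rad/s, and ζ = 3.3/(2ω_n) = 1.25.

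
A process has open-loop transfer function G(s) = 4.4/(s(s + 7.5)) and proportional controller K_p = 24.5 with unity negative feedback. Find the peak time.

T_p = 0.324 s

Closed-loop characteristic equation: s² + 7.5s + 107.8 = 0, so ω_n = 10.38 rad/s and ζ = 7.5/(2·10.38) = 0.3612.
Damped frequency ω_d = ω_n√(1−ζ²) = 9.682 rad/s, so peak time T_p = π/ω_d = 0.324 s.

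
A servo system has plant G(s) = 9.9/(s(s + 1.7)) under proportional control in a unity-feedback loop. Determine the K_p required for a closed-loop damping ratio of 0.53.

Closed-loop characteristic equation: s² + 1.7s + K_p·9.9 = 0.
So ω_n = √(9.9K_p) and 2ζω_n = 1.7, giving ζ = 1.7/(2√(9.9K_p)).
Setting ζ = 0.53: √(9.9K_p) = 1.7/(2·0.53) = 1.604, so K_p = 2.572/9.9 = 0.26.

K_p = 0.26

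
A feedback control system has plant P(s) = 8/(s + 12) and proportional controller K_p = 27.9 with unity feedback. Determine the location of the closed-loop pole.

s = -235.2

Closed-loop transfer function: T(s) = K_p·P(s)/(1 + K_p·P(s)) = 223.2/(s + 12 + 223.2) = 223.2/(s + 235.2).
The closed-loop pole is at s = −235.2.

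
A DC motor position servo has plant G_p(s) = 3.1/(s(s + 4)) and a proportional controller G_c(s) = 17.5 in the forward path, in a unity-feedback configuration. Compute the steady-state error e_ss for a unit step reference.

0

The open loop G_c(s)G_p(s) has a pole at the origin (type 1), so the static position error constant is infinite and e_ss = 1/(1+∞) = 0.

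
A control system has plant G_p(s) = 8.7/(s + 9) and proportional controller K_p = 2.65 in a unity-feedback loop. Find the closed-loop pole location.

s = -32.05

Closed-loop transfer function: T(s) = K_p·G_p(s)/(1 + K_p·G_p(s)) = 23.05/(s + 9 + 23.05) = 23.05/(s + 32.05).
The closed-loop pole is at s = −32.05.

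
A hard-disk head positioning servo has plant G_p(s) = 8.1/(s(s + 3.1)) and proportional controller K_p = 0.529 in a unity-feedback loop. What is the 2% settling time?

The closed-loop denominator s² + 3.1s + 4.285 gives ω_n = √4.285 = 2.07 and ζ = 3.1/(2ω_n) = 0.7488.
2% settling time T_s ≈ 4/(ζω_n) = 4/1.55 = 2.58 s.

T_s ≈ 2.58 s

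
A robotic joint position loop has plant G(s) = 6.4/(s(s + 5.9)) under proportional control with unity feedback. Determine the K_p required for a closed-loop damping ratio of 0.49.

K_p = 5.66

Closed-loop characteristic equation: s² + 5.9s + K_p·6.4 = 0.
So ω_n = √(6.4K_p) and 2ζω_n = 5.9, giving ζ = 5.9/(2√(6.4K_p)).
Setting ζ = 0.49: √(6.4K_p) = 5.9/(2·0.49) = 6.02, so K_p = 36.25/6.4 = 5.66.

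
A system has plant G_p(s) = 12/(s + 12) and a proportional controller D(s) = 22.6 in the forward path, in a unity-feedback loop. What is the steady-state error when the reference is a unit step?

0.0424

The loop is type 0. Static position error constant K_pos = D(0)·G_p(0) = 22.6·1 = 22.6.
Steady-state error to a unit step: e_ss = 1/(1+K_pos) = 1/23.6 = 0.0424.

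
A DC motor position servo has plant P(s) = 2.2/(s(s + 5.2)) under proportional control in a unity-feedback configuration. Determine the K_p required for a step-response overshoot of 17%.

From %OS = 100·exp(−πζ/√(1−ζ²)) = 17%, ζ = −ln(0.17)/√(π²+ln²(0.17)) = 0.4913.
Characteristic equation s² + 5.2s + 2.2K_p = 0 gives ζ = 5.2/(2√(2.2K_p)).
Setting ζ = 0.4913: √(2.2K_p) = 5.2/(2·0.4913) = 5.292, so K_p = 28.01/2.2 = 12.7.

K_p = 12.7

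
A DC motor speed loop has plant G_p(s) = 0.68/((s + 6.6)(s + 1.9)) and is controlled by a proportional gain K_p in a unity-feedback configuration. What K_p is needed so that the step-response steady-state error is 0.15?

K_p = 104

Steady-state error for a unit step on this type-0 loop is 1/(1 + K_p·G_p(0)).
G_p(0) = 0.05423. Require 1/(1 + K_p·0.05423) = 0.15, so 1 + 0.05423·K_p = 6.667.
K_p = (6.667 − 1)/0.05423 = 104.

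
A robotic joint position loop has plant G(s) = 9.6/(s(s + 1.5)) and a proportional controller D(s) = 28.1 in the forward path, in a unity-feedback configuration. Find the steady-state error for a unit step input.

0

The open loop D(s)G(s) has a pole at the origin (type 1), so the static position error constant is infinite and e_ss = 1/(1+∞) = 0.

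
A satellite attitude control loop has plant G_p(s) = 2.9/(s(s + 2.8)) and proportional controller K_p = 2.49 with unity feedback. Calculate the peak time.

Closed-loop characteristic equation: s² + 2.8s + 7.221 = 0, so ω_n = 2.687 rad/s and ζ = 2.8/(2·2.687) = 0.521.
Damped frequency ω_d = ω_n√(1−ζ²) = 2.294 rad/s, so peak time T_p = π/ω_d = 1.37 s.

T_p = 1.37 s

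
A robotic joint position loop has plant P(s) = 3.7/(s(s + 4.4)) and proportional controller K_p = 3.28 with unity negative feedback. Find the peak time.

T_p = 1.16 s

The closed-loop denominator s² + 4.4s + 12.14 gives ω_n = √12.14 = 3.484 and ζ = 4.4/(2ω_n) = 0.6315.
Damped frequency ω_d = ω_n√(1−ζ²) = 2.701 rad/s, so peak time T_p = π/ω_d = 1.16 s.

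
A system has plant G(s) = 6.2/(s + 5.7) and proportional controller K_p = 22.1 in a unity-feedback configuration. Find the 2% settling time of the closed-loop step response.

T_s ≈ 0.028 s

Closed-loop transfer function: T(s) = K_p·G(s)/(1 + K_p·G(s)) = 137/(s + 5.7 + 137) = 137/(s + 142.7).
Time constant τ = 1/142.7 = 0.007007 s, so the 2% settling time is about 4τ = 0.028 s.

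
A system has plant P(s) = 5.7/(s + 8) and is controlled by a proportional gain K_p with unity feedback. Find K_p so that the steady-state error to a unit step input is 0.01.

The loop is type 0, so e_ss(step) = 1/(1 + K_pos) with K_pos = K_p·P(0).
P(0) = 0.7125. Require 1/(1 + K_p·0.7125) = 0.01, so 1 + 0.7125·K_p = 100.
K_p = (100 − 1)/0.7125 = 139.

K_p = 139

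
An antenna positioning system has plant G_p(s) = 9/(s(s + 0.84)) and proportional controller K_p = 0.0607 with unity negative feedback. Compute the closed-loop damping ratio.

With unity feedback the closed-loop characteristic equation is s² + 0.84s + 0.0607·9 = s² + 0.84s + 0.5463 = 0.
So ω_n² = 0.5463 ⇒ ω_n = 0.7391 rad/s, and ζ = 0.84/(2ω_n) = 0.568.

ζ = 0.568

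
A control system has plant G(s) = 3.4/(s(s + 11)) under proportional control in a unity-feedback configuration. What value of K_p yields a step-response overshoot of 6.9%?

From %OS = 100·exp(−πζ/√(1−ζ²)) = 6.9%, ζ = −ln(0.069)/√(π²+ln²(0.069)) = 0.6481.
Characteristic equation s² + 11s + 3.4K_p = 0 gives ζ = 11/(2√(3.4K_p)).
Setting ζ = 0.6481: √(3.4K_p) = 11/(2·0.6481) = 8.486, so K_p = 72.02/3.4 = 21.2.

K_p = 21.2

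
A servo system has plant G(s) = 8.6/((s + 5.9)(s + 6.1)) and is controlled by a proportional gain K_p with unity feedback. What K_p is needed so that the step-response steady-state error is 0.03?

Steady-state error for a unit step on this type-0 loop is 1/(1 + K_p·G(0)).
G(0) = 0.239. Require 1/(1 + K_p·0.239) = 0.03, so 1 + 0.239·K_p = 33.33.
K_p = (33.33 − 1)/0.239 = 135.

K_p = 135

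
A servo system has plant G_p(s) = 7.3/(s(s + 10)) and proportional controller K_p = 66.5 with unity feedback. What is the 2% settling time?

T_s ≈ 0.8 s

The closed-loop denominator s² + 10s + 485.4 gives ω_n = √485.4 = 22.03 and ζ = 10/(2ω_n) = 0.2269.
2% settling time T_s ≈ 4/(ζω_n) = 4/5 = 0.8 s.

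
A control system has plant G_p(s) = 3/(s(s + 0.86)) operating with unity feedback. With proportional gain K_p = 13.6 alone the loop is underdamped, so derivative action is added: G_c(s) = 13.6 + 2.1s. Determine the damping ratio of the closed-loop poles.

Forward path: (13.6 + 2.1s)·3/(s(s+0.86)). The closed-loop characteristic equation is s² + (0.86 + 3·2.1)s + 3·13.6 = 0.
That is s² + 7.16s + 40.8 = 0, so ω_n = 6.387 rad/s and ζ = 7.16/(2·6.387) = 0.5605.

ζ = 0.56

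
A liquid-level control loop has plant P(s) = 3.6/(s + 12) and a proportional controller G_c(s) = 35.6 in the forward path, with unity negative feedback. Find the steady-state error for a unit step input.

0.0856

The loop is type 0. Static position error constant K_pos = G_c(0)·P(0) = 35.6·0.3 = 10.68.
Steady-state error to a unit step: e_ss = 1/(1+K_pos) = 1/11.68 = 0.0856.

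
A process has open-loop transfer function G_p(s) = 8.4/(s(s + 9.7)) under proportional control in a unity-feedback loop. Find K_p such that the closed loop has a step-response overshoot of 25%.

K_p = 17.2

From %OS = 100·exp(−πζ/√(1−ζ²)) = 25%, ζ = −ln(0.25)/√(π²+ln²(0.25)) = 0.4037.
Characteristic equation s² + 9.7s + 8.4K_p = 0 gives ζ = 9.7/(2√(8.4K_p)).
Setting ζ = 0.4037: √(8.4K_p) = 9.7/(2·0.4037) = 12.01, so K_p = 144.3/8.4 = 17.2.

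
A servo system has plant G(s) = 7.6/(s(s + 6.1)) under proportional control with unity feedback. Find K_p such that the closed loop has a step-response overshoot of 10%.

K_p = 3.5

From %OS = 100·exp(−πζ/√(1−ζ²)) = 10%, ζ = −ln(0.1)/√(π²+ln²(0.1)) = 0.5912.
Characteristic equation s² + 6.1s + 7.6K_p = 0 gives ζ = 6.1/(2√(7.6K_p)).
Setting ζ = 0.5912: √(7.6K_p) = 6.1/(2·0.5912) = 5.159, so K_p = 26.62/7.6 = 3.5.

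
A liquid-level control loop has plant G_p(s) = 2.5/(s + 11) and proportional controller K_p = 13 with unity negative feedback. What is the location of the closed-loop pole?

Closed-loop transfer function: T(s) = K_p·G_p(s)/(1 + K_p·G_p(s)) = 32.5/(s + 11 + 32.5) = 32.5/(s + 43.5).
The closed-loop pole is at s = −43.5.

s = -43.5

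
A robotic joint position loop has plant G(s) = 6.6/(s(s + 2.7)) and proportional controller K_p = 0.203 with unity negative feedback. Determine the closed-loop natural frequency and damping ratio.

ω_n = 1.16 rad/s, ζ = 1.17

With unity feedback the closed-loop characteristic equation is s² + 2.7s + 0.203·6.6 = s² + 2.7s + 1.34 = 0.
Matching s² + 2ζω_n s + ω_n²: ω_n = √1.34 = 1.157 rad/s and 2ζω_n = 2.7, so ζ = 2.7/(2·1.157) = 1.17.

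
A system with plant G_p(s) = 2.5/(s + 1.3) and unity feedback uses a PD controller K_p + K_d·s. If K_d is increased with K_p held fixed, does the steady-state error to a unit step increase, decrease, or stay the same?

At s = 0 the derivative term contributes nothing: C(0) = K_p regardless of K_d, so K_pos = K_p·G_p(0) and e_ss are unchanged.

unchanged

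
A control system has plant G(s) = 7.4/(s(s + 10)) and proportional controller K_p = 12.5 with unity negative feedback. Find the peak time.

T_p = 0.382 s

Closed-loop characteristic equation: s² + 10s + 92.5 = 0, so ω_n = 9.618 rad/s and ζ = 10/(2·9.618) = 0.5199.
Damped frequency ω_d = ω_n√(1−ζ²) = 8.216 rad/s, so peak time T_p = π/ω_d = 0.382 s.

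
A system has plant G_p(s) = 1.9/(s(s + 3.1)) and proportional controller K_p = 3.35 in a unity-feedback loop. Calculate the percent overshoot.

8.66%

From 1 + K_pG_p(s) = 0: s² + 3.1s + 6.365 = 0 ⇒ ω_n = 2.523, ζ = 0.6144.
%OS = 100·exp(−πζ/√(1−ζ²)) = 100·exp(−π·0.6144/√0.6225) = 8.66%.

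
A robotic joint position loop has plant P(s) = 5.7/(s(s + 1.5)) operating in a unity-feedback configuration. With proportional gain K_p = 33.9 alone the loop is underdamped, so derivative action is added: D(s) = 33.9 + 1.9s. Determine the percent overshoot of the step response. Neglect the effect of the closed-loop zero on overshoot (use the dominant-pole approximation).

Forward path: (33.9 + 1.9s)·5.7/(s(s+1.5)). The closed-loop characteristic equation is s² + (1.5 + 5.7·1.9)s + 5.7·33.9 = 0.
That is s² + 12.33s + 193.2 = 0, so ω_n = 13.9 rad/s and ζ = 12.33/(2·13.9) = 0.4435.
%OS = 100·exp(−πζ/√(1−ζ²)) = 21.1%.

21.1%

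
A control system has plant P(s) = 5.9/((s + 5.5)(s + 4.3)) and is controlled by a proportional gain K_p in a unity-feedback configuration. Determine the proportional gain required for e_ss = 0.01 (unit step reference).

K_p = 397

Steady-state error for a unit step on this type-0 loop is 1/(1 + K_p·P(0)).
P(0) = 0.2495. Require 1/(1 + K_p·0.2495) = 0.01, so 1 + 0.2495·K_p = 100.
K_p = (100 − 1)/0.2495 = 397.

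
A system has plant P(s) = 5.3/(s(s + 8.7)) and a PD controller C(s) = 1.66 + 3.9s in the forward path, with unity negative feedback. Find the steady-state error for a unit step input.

0

The open loop C(s)P(s) has a pole at the origin (type 1), so the static position error constant is infinite and e_ss = 1/(1+∞) = 0.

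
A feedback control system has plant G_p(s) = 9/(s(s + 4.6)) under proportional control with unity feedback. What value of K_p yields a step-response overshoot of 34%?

K_p = 5.57

From %OS = 100·exp(−πζ/√(1−ζ²)) = 34%, ζ = −ln(0.34)/√(π²+ln²(0.34)) = 0.3248.
Characteristic equation s² + 4.6s + 9K_p = 0 gives ζ = 4.6/(2√(9K_p)).
Setting ζ = 0.3248: √(9K_p) = 4.6/(2·0.3248) = 7.082, so K_p = 50.15/9 = 5.57.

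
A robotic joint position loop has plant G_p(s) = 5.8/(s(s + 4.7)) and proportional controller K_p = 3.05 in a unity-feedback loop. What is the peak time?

The closed-loop denominator s² + 4.7s + 17.69 gives ω_n = √17.69 = 4.206 and ζ = 4.7/(2ω_n) = 0.5587.
Damped frequency ω_d = ω_n√(1−ζ²) = 3.488 rad/s, so peak time T_p = π/ω_d = 0.901 s.

T_p = 0.901 s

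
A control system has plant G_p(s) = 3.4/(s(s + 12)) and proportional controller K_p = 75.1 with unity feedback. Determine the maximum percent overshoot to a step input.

From 1 + K_pG_p(s) = 0: s² + 12s + 255.3 = 0 ⇒ ω_n = 15.98, ζ = 0.3755.
%OS = 100·exp(−πζ/√(1−ζ²)) = 100·exp(−π·0.3755/√0.859) = 28%.

28%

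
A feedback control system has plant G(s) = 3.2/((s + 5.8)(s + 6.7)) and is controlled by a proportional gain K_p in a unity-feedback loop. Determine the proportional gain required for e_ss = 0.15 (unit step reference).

Steady-state error for a unit step on this type-0 loop is 1/(1 + K_p·G(0)).
G(0) = 0.08235. Require 1/(1 + K_p·0.08235) = 0.15, so 1 + 0.08235·K_p = 6.667.
K_p = (6.667 − 1)/0.08235 = 68.8.

K_p = 68.8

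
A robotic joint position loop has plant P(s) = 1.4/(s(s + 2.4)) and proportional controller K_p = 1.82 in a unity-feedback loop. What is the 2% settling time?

T_s ≈ 3.33 s

From 1 + K_pP(s) = 0: s² + 2.4s + 2.548 = 0 ⇒ ω_n = 1.596, ζ = 0.7518.
2% settling time T_s ≈ 4/(ζω_n) = 4/1.2 = 3.33 s.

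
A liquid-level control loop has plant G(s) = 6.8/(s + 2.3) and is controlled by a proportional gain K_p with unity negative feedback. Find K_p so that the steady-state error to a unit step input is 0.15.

K_p = 1.92

For a type-0 loop with proportional control, e_ss = 1/(1 + K_p·G(0)).
G(0) = 2.957. Require 1/(1 + K_p·2.957) = 0.15, so 1 + 2.957·K_p = 6.667.
K_p = (6.667 − 1)/2.957 = 1.92.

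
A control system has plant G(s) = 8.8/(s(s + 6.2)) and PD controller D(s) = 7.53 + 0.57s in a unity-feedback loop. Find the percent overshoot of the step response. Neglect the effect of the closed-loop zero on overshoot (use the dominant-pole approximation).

Forward path: (7.53 + 0.57s)·8.8/(s(s+6.2)). The closed-loop characteristic equation is s² + (6.2 + 8.8·0.57)s + 8.8·7.53 = 0.
That is s² + 11.22s + 66.26 = 0, so ω_n = 8.14 rad/s and ζ = 11.22/(2·8.14) = 0.6889.
%OS = 100·exp(−πζ/√(1−ζ²)) = 5.05%.

5.05%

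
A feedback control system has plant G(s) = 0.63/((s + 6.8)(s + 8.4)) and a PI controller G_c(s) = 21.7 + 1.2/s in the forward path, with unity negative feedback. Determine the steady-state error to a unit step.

0

The open loop G_c(s)G(s) has a pole at the origin (type 1), so the static position error constant is infinite and e_ss = 1/(1+∞) = 0.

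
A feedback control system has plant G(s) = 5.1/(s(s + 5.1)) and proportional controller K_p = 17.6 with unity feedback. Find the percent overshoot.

From 1 + K_pG(s) = 0: s² + 5.1s + 89.76 = 0 ⇒ ω_n = 9.474, ζ = 0.2692.
%OS = 100·exp(−πζ/√(1−ζ²)) = 100·exp(−π·0.2692/√0.9276) = 41.6%.

41.6%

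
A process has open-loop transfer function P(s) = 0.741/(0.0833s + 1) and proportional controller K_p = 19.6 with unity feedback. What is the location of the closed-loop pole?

s = -186.4

Closed loop: T(s) = K_p·P/(1+K_p·P) = 14.52/(0.0833s + 1 + 14.52), with pole at s = −(1 + 14.52)/0.0833 = −186.4.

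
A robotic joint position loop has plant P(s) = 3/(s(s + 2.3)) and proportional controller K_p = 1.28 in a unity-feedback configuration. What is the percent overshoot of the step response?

Closed-loop characteristic equation: s² + 2.3s + 3.84 = 0, so ω_n = 1.96 rad/s and ζ = 2.3/(2·1.96) = 0.5869.
%OS = 100·exp(−πζ/√(1−ζ²)) = 100·exp(−π·0.5869/√0.6556) = 10.3%.

10.3%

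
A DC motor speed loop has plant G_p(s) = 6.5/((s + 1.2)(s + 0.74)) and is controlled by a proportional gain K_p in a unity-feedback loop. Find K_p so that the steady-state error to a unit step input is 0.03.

The loop is type 0, so e_ss(step) = 1/(1 + K_pos) with K_pos = K_p·G_p(0).
G_p(0) = 7.32. Require 1/(1 + K_p·7.32) = 0.03, so 1 + 7.32·K_p = 33.33.
K_p = (33.33 − 1)/7.32 = 4.42.

K_p = 4.42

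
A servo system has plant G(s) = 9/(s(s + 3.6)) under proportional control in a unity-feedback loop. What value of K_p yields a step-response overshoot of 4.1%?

K_p = 0.708

From %OS = 100·exp(−πζ/√(1−ζ²)) = 4.1%, ζ = −ln(0.041)/√(π²+ln²(0.041)) = 0.713.
Characteristic equation s² + 3.6s + 9K_p = 0 gives ζ = 3.6/(2√(9K_p)).
Setting ζ = 0.713: √(9K_p) = 3.6/(2·0.713) = 2.525, so K_p = 6.374/9 = 0.708.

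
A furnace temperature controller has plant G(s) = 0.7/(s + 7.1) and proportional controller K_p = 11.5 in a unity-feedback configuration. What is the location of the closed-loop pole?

s = -15.15

Closed-loop transfer function: T(s) = K_p·G(s)/(1 + K_p·G(s)) = 8.05/(s + 7.1 + 8.05) = 8.05/(s + 15.15).
The closed-loop pole is at s = −15.15.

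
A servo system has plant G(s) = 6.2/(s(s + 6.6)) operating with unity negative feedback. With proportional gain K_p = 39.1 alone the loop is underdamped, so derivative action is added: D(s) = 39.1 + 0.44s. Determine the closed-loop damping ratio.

ζ = 0.3

Forward path: (39.1 + 0.44s)·6.2/(s(s+6.6)). The closed-loop characteristic equation is s² + (6.6 + 6.2·0.44)s + 6.2·39.1 = 0.
That is s² + 9.328s + 242.4 = 0, so ω_n = 15.57 rad/s and ζ = 9.328/(2·15.57) = 0.2996.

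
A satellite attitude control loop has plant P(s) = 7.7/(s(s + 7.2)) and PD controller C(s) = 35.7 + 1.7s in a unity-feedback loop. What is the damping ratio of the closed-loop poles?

ζ = 0.612

Forward path: (35.7 + 1.7s)·7.7/(s(s+7.2)). The closed-loop characteristic equation is s² + (7.2 + 7.7·1.7)s + 7.7·35.7 = 0.
That is s² + 20.29s + 274.9 = 0, so ω_n = 16.58 rad/s and ζ = 20.29/(2·16.58) = 0.6119.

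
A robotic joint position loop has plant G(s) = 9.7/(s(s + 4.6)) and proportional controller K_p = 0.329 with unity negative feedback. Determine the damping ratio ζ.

1 + K_p·G(s) = 0 gives s² + 4.6s + 3.191 = 0.
Matching s² + 2ζω_n s + ω_n²: ω_n = √3.191 = 1.786 rad/s and 2ζω_n = 4.6, so ζ = 4.6/(2·1.786) = 1.29.

ζ = 1.29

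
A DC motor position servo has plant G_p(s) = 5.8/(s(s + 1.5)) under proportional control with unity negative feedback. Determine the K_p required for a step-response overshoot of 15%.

From %OS = 100·exp(−πζ/√(1−ζ²)) = 15%, ζ = −ln(0.15)/√(π²+ln²(0.15)) = 0.5169.
Characteristic equation s² + 1.5s + 5.8K_p = 0 gives ζ = 1.5/(2√(5.8K_p)).
Setting ζ = 0.5169: √(5.8K_p) = 1.5/(2·0.5169) = 1.451, so K_p = 2.105/5.8 = 0.363.

K_p = 0.363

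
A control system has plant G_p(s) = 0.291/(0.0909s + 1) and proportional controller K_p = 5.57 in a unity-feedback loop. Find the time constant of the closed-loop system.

Closed loop: T(s) = K_p·G_p/(1+K_p·G_p) = 1.621/(0.0909s + 1 + 1.621), with pole at s = −(1 + 1.621)/0.0909 = −28.83.
Closed-loop time constant τ = 1/28.83 = 0.0347 s.

τ = 0.0347 s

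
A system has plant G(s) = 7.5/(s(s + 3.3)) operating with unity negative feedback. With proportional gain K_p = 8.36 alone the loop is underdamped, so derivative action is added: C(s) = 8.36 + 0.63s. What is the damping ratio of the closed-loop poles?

ζ = 0.507

Forward path: (8.36 + 0.63s)·7.5/(s(s+3.3)). The closed-loop characteristic equation is s² + (3.3 + 7.5·0.63)s + 7.5·8.36 = 0.
That is s² + 8.025s + 62.7 = 0, so ω_n = 7.918 rad/s and ζ = 8.025/(2·7.918) = 0.5067.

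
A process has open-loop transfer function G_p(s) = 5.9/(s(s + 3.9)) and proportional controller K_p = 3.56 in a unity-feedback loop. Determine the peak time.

The closed-loop denominator s² + 3.9s + 21 gives ω_n = √21 = 4.583 and ζ = 3.9/(2ω_n) = 0.4255.
Damped frequency ω_d = ω_n√(1−ζ²) = 4.147 rad/s, so peak time T_p = π/ω_d = 0.757 s.

T_p = 0.757 s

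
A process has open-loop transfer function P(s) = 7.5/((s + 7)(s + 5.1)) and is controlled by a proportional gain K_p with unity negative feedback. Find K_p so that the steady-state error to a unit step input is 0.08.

K_p = 54.7

The loop is type 0, so e_ss(step) = 1/(1 + K_pos) with K_pos = K_p·P(0).
P(0) = 0.2101. Require 1/(1 + K_p·0.2101) = 0.08, so 1 + 0.2101·K_p = 12.5.
K_p = (12.5 − 1)/0.2101 = 54.7.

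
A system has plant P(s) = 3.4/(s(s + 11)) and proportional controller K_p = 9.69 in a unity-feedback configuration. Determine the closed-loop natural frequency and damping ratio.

With unity feedback the closed-loop characteristic equation is s² + 11s + 9.69·3.4 = s² + 11s + 32.95 = 0.
Matching s² + 2ζω_n s + ω_n²: ω_n = √32.95 = 5.74 rad/s and 2ζω_n = 11, so ζ = 11/(2·5.74) = 0.958.

ω_n = 5.74 rad/s, ζ = 0.958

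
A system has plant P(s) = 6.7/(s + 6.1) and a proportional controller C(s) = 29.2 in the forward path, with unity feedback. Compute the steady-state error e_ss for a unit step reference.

0.0302

The loop is type 0. Static position error constant K_pos = C(0)·P(0) = 29.2·1.098 = 32.07.
Steady-state error to a unit step: e_ss = 1/(1+K_pos) = 1/33.07 = 0.0302.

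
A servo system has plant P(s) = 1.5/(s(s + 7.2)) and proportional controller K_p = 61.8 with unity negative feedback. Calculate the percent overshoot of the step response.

The closed-loop denominator s² + 7.2s + 92.7 gives ω_n = √92.7 = 9.628 and ζ = 7.2/(2ω_n) = 0.3739.
%OS = 100·exp(−πζ/√(1−ζ²)) = 100·exp(−π·0.3739/√0.8602) = 28.2%.

28.2%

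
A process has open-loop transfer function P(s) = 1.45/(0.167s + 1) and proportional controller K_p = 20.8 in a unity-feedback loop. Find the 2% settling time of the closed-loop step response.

T_s ≈ 0.0214 s

Closed loop: T(s) = K_p·P/(1+K_p·P) = 30.16/(0.167s + 1 + 30.16), with pole at s = −(1 + 30.16)/0.167 = −186.6.
τ = 1/186.6 = 0.005359 s, so 2% settling time ≈ 4τ = 0.0214 s.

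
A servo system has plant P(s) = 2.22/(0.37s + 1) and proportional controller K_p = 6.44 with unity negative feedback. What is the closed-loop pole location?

s = -41.34

Closed loop: T(s) = K_p·P/(1+K_p·P) = 14.3/(0.37s + 1 + 14.3), with pole at s = −(1 + 14.3)/0.37 = −41.34.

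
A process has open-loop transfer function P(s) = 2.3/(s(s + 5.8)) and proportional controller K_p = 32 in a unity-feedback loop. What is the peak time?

The closed-loop denominator s² + 5.8s + 73.6 gives ω_n = √73.6 = 8.579 and ζ = 5.8/(2ω_n) = 0.338.
Damped frequency ω_d = ω_n√(1−ζ²) = 8.074 rad/s, so peak time T_p = π/ω_d = 0.389 s.

T_p = 0.389 s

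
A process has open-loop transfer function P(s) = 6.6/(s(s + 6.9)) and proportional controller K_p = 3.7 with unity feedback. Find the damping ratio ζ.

ζ = 0.698

With unity feedback the closed-loop characteristic equation is s² + 6.9s + 3.7·6.6 = s² + 6.9s + 24.42 = 0.
So ω_n² = 24.42 ⇒ ω_n = 4.942 rad/s, and ζ = 6.9/(2ω_n) = 0.698.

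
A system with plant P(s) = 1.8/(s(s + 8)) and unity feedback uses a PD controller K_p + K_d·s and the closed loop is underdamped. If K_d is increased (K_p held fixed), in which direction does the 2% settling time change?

Characteristic equation s² + (8 + 1.8K_d)s + 1.8K_p = 0: raising K_d increases ζω_n = (8+1.8K_d)/2 while the loop stays underdamped, so T_s ≈ 4/(ζω_n) decreases.

decrease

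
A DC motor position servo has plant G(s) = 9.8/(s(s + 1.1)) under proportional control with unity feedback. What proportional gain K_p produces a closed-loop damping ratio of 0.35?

K_p = 0.252

Closed-loop characteristic equation: s² + 1.1s + K_p·9.8 = 0.
So ω_n = √(9.8K_p) and 2ζω_n = 1.1, giving ζ = 1.1/(2√(9.8K_p)).
Setting ζ = 0.35: √(9.8K_p) = 1.1/(2·0.35) = 1.571, so K_p = 2.469/9.8 = 0.252.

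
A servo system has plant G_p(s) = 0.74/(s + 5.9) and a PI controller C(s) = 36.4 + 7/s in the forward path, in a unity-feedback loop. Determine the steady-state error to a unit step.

The open loop C(s)G_p(s) has a pole at the origin (type 1), so the static position error constant is infinite and e_ss = 1/(1+∞) = 0.

0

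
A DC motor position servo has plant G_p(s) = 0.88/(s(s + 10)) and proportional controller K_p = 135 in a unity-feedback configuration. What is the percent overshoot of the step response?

19.8%

The closed-loop denominator s² + 10s + 118.8 gives ω_n = √118.8 = 10.9 and ζ = 10/(2ω_n) = 0.4587.
%OS = 100·exp(−πζ/√(1−ζ²)) = 100·exp(−π·0.4587/√0.7896) = 19.8%.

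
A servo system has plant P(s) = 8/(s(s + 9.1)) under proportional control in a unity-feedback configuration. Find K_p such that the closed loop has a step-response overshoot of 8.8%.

From %OS = 100·exp(−πζ/√(1−ζ²)) = 8.8%, ζ = −ln(0.088)/√(π²+ln²(0.088)) = 0.6119.
Characteristic equation s² + 9.1s + 8K_p = 0 gives ζ = 9.1/(2√(8K_p)).
Setting ζ = 0.6119: √(8K_p) = 9.1/(2·0.6119) = 7.436, so K_p = 55.29/8 = 6.91.

K_p = 6.91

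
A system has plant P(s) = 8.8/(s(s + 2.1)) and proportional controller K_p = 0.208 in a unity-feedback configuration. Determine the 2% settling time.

T_s ≈ 3.81 s

The closed-loop denominator s² + 2.1s + 1.83 gives ω_n = √1.83 = 1.353 and ζ = 2.1/(2ω_n) = 0.7761.
2% settling time T_s ≈ 4/(ζω_n) = 4/1.05 = 3.81 s.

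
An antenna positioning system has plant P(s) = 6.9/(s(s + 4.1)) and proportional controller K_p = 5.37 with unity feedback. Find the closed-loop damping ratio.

1 + K_p·P(s) = 0 gives s² + 4.1s + 37.05 = 0.
Matching s² + 2ζω_n s + ω_n²: ω_n = √37.05 = 6.087 rad/s and 2ζω_n = 4.1, so ζ = 4.1/(2·6.087) = 0.337.

ζ = 0.337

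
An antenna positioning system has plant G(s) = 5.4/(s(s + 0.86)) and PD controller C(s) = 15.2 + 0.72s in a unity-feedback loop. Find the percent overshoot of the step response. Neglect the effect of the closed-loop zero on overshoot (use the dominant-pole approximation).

42.6%

Forward path: (15.2 + 0.72s)·5.4/(s(s+0.86)). The closed-loop characteristic equation is s² + (0.86 + 5.4·0.72)s + 5.4·15.2 = 0.
That is s² + 4.748s + 82.08 = 0, so ω_n = 9.06 rad/s and ζ = 4.748/(2·9.06) = 0.262.
%OS = 100·exp(−πζ/√(1−ζ²)) = 42.6%.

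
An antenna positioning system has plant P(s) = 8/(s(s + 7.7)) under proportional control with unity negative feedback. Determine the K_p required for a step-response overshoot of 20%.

From %OS = 100·exp(−πζ/√(1−ζ²)) = 20%, ζ = −ln(0.2)/√(π²+ln²(0.2)) = 0.4559.
Characteristic equation s² + 7.7s + 8K_p = 0 gives ζ = 7.7/(2√(8K_p)).
Setting ζ = 0.4559: √(8K_p) = 7.7/(2·0.4559) = 8.444, so K_p = 71.3/8 = 8.91.

K_p = 8.91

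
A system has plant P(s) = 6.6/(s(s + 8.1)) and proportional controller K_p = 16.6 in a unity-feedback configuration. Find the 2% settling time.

The closed-loop denominator s² + 8.1s + 109.6 gives ω_n = √109.6 = 10.47 and ζ = 8.1/(2ω_n) = 0.3869.
2% settling time T_s ≈ 4/(ζω_n) = 4/4.05 = 0.988 s.

T_s ≈ 0.988 s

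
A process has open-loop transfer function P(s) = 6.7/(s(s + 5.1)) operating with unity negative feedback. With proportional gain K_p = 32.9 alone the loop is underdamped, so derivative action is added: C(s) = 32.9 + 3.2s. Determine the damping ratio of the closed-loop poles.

Forward path: (32.9 + 3.2s)·6.7/(s(s+5.1)). The closed-loop characteristic equation is s² + (5.1 + 6.7·3.2)s + 6.7·32.9 = 0.
That is s² + 26.54s + 220.4 = 0, so ω_n = 14.85 rad/s and ζ = 26.54/(2·14.85) = 0.8938.

ζ = 0.894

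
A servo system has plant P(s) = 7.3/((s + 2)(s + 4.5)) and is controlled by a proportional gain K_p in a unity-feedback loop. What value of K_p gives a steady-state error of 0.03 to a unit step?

For a type-0 loop with proportional control, e_ss = 1/(1 + K_p·P(0)).
P(0) = 0.8111. Require 1/(1 + K_p·0.8111) = 0.03, so 1 + 0.8111·K_p = 33.33.
K_p = (33.33 − 1)/0.8111 = 39.9.

K_p = 39.9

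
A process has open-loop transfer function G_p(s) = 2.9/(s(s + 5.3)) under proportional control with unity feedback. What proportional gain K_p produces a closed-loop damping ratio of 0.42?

K_p = 13.7

Closed-loop characteristic equation: s² + 5.3s + K_p·2.9 = 0.
So ω_n = √(2.9K_p) and 2ζω_n = 5.3, giving ζ = 5.3/(2√(2.9K_p)).
Setting ζ = 0.42: √(2.9K_p) = 5.3/(2·0.42) = 6.31, so K_p = 39.81/2.9 = 13.7.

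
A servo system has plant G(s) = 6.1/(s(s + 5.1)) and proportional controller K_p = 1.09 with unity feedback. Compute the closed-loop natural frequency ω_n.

1 + K_p·G(s) = 0 gives s² + 5.1s + 6.649 = 0.
Matching s² + 2ζω_n s + ω_n²: ω_n = √6.649 = 2.579 rad/s and 2ζω_n = 5.1, so ζ = 5.1/(2·2.579) = 0.989.

ω_n = 2.58 rad/s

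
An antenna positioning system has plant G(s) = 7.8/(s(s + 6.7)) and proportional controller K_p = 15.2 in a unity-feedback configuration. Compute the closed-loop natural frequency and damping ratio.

The closed-loop denominator is s(s+6.7) + 15.2·7.8 = s² + 6.7s + 118.6.
Matching s² + 2ζω_n s + ω_n²: ω_n = √118.6 = 10.89 rad/s and 2ζω_n = 6.7, so ζ = 6.7/(2·10.89) = 0.308.

ω_n = 10.9 rad/s, ζ = 0.308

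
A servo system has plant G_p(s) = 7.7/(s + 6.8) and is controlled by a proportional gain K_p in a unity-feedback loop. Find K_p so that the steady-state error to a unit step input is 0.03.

K_p = 28.6

For a type-0 loop with proportional control, e_ss = 1/(1 + K_p·G_p(0)).
G_p(0) = 1.132. Require 1/(1 + K_p·1.132) = 0.03, so 1 + 1.132·K_p = 33.33.
K_p = (33.33 − 1)/1.132 = 28.6.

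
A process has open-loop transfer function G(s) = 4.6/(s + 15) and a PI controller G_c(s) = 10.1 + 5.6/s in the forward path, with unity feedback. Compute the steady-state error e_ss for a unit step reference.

0

The open loop G_c(s)G(s) has a pole at the origin (type 1), so the static position error constant is infinite and e_ss = 1/(1+∞) = 0.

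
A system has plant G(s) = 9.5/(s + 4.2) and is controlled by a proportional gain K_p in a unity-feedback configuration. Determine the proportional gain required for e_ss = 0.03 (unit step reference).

Steady-state error for a unit step on this type-0 loop is 1/(1 + K_p·G(0)).
G(0) = 2.262. Require 1/(1 + K_p·2.262) = 0.03, so 1 + 2.262·K_p = 33.33.
K_p = (33.33 − 1)/2.262 = 14.3.

K_p = 14.3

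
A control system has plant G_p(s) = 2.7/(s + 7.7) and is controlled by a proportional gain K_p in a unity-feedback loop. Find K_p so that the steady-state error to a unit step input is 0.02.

For a type-0 loop with proportional control, e_ss = 1/(1 + K_p·G_p(0)).
G_p(0) = 0.3506. Require 1/(1 + K_p·0.3506) = 0.02, so 1 + 0.3506·K_p = 50.
K_p = (50 − 1)/0.3506 = 140.

K_p = 140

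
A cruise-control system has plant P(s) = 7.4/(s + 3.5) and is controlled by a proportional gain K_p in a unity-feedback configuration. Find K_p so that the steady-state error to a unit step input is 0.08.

K_p = 5.44

Steady-state error for a unit step on this type-0 loop is 1/(1 + K_p·P(0)).
P(0) = 2.114. Require 1/(1 + K_p·2.114) = 0.08, so 1 + 2.114·K_p = 12.5.
K_p = (12.5 − 1)/2.114 = 5.44.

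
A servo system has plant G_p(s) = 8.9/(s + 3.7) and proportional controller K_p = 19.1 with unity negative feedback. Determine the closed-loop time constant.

Closed-loop transfer function: T(s) = K_p·G_p(s)/(1 + K_p·G_p(s)) = 170/(s + 3.7 + 170) = 170/(s + 173.7).
Time constant τ = 1/173.7 = 0.00576 s.

τ = 0.00576 s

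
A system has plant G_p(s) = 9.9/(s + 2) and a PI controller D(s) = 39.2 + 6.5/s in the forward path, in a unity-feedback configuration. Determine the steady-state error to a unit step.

The open loop D(s)G_p(s) has a pole at the origin (type 1), so the static position error constant is infinite and e_ss = 1/(1+∞) = 0.

0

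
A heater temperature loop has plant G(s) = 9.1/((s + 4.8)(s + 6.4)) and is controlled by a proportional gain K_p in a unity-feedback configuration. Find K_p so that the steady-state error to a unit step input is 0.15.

For a type-0 loop with proportional control, e_ss = 1/(1 + K_p·G(0)).
G(0) = 0.2962. Require 1/(1 + K_p·0.2962) = 0.15, so 1 + 0.2962·K_p = 6.667.
K_p = (6.667 − 1)/0.2962 = 19.1.

K_p = 19.1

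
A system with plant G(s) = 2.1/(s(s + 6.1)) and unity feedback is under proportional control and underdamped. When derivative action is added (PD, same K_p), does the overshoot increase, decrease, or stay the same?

The derivative term adds K·K_d to the s-coefficient of the characteristic equation, raising 2ζω_n while ω_n is unchanged; ζ increases, so overshoot decreases.

decrease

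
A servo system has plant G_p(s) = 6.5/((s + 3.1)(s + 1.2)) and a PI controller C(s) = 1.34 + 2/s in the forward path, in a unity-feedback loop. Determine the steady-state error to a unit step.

0

The open loop C(s)G_p(s) has a pole at the origin (type 1), so the static position error constant is infinite and e_ss = 1/(1+∞) = 0.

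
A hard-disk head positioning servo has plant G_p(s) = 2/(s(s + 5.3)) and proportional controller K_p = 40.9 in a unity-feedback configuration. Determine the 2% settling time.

Closed-loop characteristic equation: s² + 5.3s + 81.8 = 0, so ω_n = 9.044 rad/s and ζ = 5.3/(2·9.044) = 0.293.
2% settling time T_s ≈ 4/(ζω_n) = 4/2.65 = 1.51 s.

T_s ≈ 1.51 s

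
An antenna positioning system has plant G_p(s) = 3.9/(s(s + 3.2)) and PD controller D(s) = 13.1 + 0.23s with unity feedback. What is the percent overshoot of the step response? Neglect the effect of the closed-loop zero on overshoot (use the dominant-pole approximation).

39.1%

Forward path: (13.1 + 0.23s)·3.9/(s(s+3.2)). The closed-loop characteristic equation is s² + (3.2 + 3.9·0.23)s + 3.9·13.1 = 0.
That is s² + 4.097s + 51.09 = 0, so ω_n = 7.148 rad/s and ζ = 4.097/(2·7.148) = 0.2866.
%OS = 100·exp(−πζ/√(1−ζ²)) = 39.1%.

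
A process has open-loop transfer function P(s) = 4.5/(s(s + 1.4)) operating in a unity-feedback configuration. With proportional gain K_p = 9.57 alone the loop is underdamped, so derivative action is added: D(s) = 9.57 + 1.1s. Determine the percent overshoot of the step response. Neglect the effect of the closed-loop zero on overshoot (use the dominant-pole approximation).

Forward path: (9.57 + 1.1s)·4.5/(s(s+1.4)). The closed-loop characteristic equation is s² + (1.4 + 4.5·1.1)s + 4.5·9.57 = 0.
That is s² + 6.35s + 43.06 = 0, so ω_n = 6.562 rad/s and ζ = 6.35/(2·6.562) = 0.4838.
%OS = 100·exp(−πζ/√(1−ζ²)) = 17.6%.

17.6%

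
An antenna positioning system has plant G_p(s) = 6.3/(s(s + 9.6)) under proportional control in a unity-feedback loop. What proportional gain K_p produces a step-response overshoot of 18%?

From %OS = 100·exp(−πζ/√(1−ζ²)) = 18%, ζ = −ln(0.18)/√(π²+ln²(0.18)) = 0.4791.
Characteristic equation s² + 9.6s + 6.3K_p = 0 gives ζ = 9.6/(2√(6.3K_p)).
Setting ζ = 0.4791: √(6.3K_p) = 9.6/(2·0.4791) = 10.02, so K_p = 100.4/6.3 = 15.9.

K_p = 15.9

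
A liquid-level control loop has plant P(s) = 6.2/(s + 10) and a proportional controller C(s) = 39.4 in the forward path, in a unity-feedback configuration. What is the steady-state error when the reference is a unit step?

The loop is type 0. Static position error constant K_pos = C(0)·P(0) = 39.4·0.62 = 24.43.
Steady-state error to a unit step: e_ss = 1/(1+K_pos) = 1/25.43 = 0.0393.

0.0393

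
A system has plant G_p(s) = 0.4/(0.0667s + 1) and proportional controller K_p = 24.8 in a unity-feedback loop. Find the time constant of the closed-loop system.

Closed loop: T(s) = K_p·G_p/(1+K_p·G_p) = 9.92/(0.0667s + 1 + 9.92), with pole at s = −(1 + 9.92)/0.0667 = −163.7.
Closed-loop time constant τ = 1/163.7 = 0.00611 s.

τ = 0.00611 s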